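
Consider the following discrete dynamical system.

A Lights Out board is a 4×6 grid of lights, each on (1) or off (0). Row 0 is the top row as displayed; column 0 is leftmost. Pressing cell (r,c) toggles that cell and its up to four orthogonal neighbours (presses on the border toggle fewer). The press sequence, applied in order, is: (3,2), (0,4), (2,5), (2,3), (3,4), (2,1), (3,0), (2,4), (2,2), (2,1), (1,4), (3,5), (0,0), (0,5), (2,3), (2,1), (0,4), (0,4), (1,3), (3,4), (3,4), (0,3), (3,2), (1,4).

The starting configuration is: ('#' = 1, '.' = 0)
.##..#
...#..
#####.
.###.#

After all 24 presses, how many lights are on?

15

gen 0: .##..#
...#..
#####.
.###.#
gen 1: .##..#
...#..
##.##.
.....#
gen 2: .####.
...##.
##.##.
.....#
gen 3: .####.
...###
##.#.#
......
gen 4: .####.
....##
###.##
...#..
gen 5: .####.
....##
###..#
....##
gen 6: .####.
.#..##
.....#
.#..##
gen 7: .####.
.#..##
#....#
#...##
gen 8: .####.
.#...#
#..##.
#....#
gen 9: .####.
.##..#
###.#.
#.#..#
gen 10: .####.
..#..#
....#.
###..#
gen 11: .###..
..###.
......
###..#
gen 12: .###..
..###.
.....#
###.#.
gen 13: #.##..
#.###.
.....#
###.#.
gen 14: #.####
#.####
.....#
###.#.
gen 15: #.####
#.#.##
..####
#####.
gen 16: #.####
###.##
##.###
#.###.
gen 17: #.#...
###..#
##.###
#.###.
gen 18: #.####
###.##
##.###
#.###.
gen 19: #.#.##
##.#.#
##..##
#.###.
gen 20: #.#.##
##.#.#
##...#
#.#..#
gen 21: #.#.##
##.#.#
##..##
#.###.
gen 22: #..#.#
##...#
##..##
#.###.
gen 23: #..#.#
##...#
###.##
##..#.
gen 24: #..###
##.##.
###..#
##..#.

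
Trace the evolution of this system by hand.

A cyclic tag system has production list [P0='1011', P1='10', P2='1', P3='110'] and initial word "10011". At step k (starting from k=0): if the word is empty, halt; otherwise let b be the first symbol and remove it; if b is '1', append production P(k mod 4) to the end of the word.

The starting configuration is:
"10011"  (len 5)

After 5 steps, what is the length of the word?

11

t=0: "10011"  (len 5)
t=1: "00111011"  (len 8)
t=2: "0111011"  (len 7)
t=3: "111011"  (len 6)
t=4: "11011110"  (len 8)
t=5: "10111101011"  (len 11)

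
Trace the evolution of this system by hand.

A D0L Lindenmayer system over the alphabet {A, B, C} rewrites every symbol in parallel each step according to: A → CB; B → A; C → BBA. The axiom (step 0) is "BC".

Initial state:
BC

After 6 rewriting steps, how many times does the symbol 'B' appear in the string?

28

0) BC
1) ABBA
2) CBAACB
3) BBAACBCBBBAA
4) AACBCBBBAABBAAAACBCB
5) CBCBBBAABBAAAACBCBAACBCBCBCBBBAABBAA
6) BBAABBAAAACBCBAACBCBCBCBBBAABBAACBCBBBAABBAABBAABBAAAACBCBAACBCB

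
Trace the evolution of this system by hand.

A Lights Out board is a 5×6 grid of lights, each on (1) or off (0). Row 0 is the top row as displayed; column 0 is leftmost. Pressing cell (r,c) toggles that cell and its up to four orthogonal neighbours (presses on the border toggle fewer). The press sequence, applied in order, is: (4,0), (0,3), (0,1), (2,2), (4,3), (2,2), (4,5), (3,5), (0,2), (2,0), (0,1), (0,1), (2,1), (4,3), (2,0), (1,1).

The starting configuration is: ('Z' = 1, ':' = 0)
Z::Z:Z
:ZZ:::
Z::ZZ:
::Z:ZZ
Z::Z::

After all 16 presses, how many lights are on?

t=0: Z::Z:Z
:ZZ:::
Z::ZZ:
::Z:ZZ
Z::Z::
t=1: Z::Z:Z
:ZZ:::
Z::ZZ:
Z:Z:ZZ
:Z:Z::
t=2: Z:Z:ZZ
:ZZZ::
Z::ZZ:
Z:Z:ZZ
:Z:Z::
t=3: :Z::ZZ
::ZZ::
Z::ZZ:
Z:Z:ZZ
:Z:Z::
t=4: :Z::ZZ
:::Z::
ZZZ:Z:
Z:::ZZ
:Z:Z::
t=5: :Z::ZZ
:::Z::
ZZZ:Z:
Z::ZZZ
:ZZ:Z:
t=6: :Z::ZZ
::ZZ::
Z::ZZ:
Z:ZZZZ
:ZZ:Z:
t=7: :Z::ZZ
::ZZ::
Z::ZZ:
Z:ZZZ:
:ZZ::Z
t=8: :Z::ZZ
::ZZ::
Z::ZZZ
Z:ZZ:Z
:ZZ:::
t=9: ::ZZZZ
:::Z::
Z::ZZZ
Z:ZZ:Z
:ZZ:::
t=10: ::ZZZZ
Z::Z::
:Z:ZZZ
::ZZ:Z
:ZZ:::
t=11: ZZ:ZZZ
ZZ:Z::
:Z:ZZZ
::ZZ:Z
:ZZ:::
t=12: ::ZZZZ
Z::Z::
:Z:ZZZ
::ZZ:Z
:ZZ:::
t=13: ::ZZZZ
ZZ:Z::
Z:ZZZZ
:ZZZ:Z
:ZZ:::
t=14: ::ZZZZ
ZZ:Z::
Z:ZZZZ
:ZZ::Z
:Z:ZZ:
t=15: ::ZZZZ
:Z:Z::
:ZZZZZ
ZZZ::Z
:Z:ZZ:
t=16: :ZZZZZ
Z:ZZ::
::ZZZZ
ZZZ::Z
:Z:ZZ:

19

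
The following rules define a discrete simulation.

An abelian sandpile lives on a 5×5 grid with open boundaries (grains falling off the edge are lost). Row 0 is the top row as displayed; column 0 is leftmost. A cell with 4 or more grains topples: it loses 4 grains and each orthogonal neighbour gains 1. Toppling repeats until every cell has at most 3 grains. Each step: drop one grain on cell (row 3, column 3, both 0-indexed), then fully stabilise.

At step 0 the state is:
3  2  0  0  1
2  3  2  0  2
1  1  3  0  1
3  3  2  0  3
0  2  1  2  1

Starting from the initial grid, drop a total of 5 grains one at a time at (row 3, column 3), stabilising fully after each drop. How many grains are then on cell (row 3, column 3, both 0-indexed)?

k=0  3  2  0  0  1
2  3  2  0  2
1  1  3  0  1
3  3  2  0  3
0  2  1  2  1
k=1  3  2  0  0  1
2  3  2  0  2
1  1  3  0  1
3  3  2  1  3
0  2  1  2  1
k=2  3  2  0  0  1
2  3  2  0  2
1  1  3  0  1
3  3  2  2  3
0  2  1  2  1
k=3  3  2  0  0  1
2  3  2  0  2
1  1  3  0  1
3  3  2  3  3
0  2  1  2  1
k=4  3  2  0  0  1
2  3  2  0  2
1  1  3  1  2
3  3  3  1  0
0  2  1  3  2
k=5  3  2  0  0  1
2  3  2  0  2
1  1  3  1  2
3  3  3  2  0
0  2  1  3  2

2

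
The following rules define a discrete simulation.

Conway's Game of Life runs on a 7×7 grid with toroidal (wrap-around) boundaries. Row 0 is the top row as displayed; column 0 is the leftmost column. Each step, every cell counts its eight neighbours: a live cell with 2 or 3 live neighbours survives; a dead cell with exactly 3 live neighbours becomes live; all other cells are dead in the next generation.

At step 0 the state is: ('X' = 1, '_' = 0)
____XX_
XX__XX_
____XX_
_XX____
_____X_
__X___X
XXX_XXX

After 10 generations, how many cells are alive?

0) ____XX_
XX__XX_
____XX_
_XX____
_____X_
__X___X
XXX_XXX
1) __X____
___X___
X_XXXXX
____XX_
_XX____
__XXX__
XXX_X__
2) __X____
_X___XX
__X___X
X______
_XX__X_
X___X__
____X__
3) _____X_
XXX__XX
_X___XX
X_X___X
XX____X
_X_XXX_
___X___
4) XXX_XX_
_XX_X__
_______
__X____
___XX__
_X_XXXX
__XX_X_
5) X____XX
X_X_XX_
_XXX___
___X___
_______
______X
_______
6) XX__XX_
X_X_XX_
_X_____
___X___
_______
_______
X____X_
7) X__X___
X_XXXX_
_XXXX__
_______
_______
_______
XX__XX_
8) X______
X____XX
_X___X_
__XX___
_______
_______
XX__X_X
9) _______
XX___X_
XXX_XX_
__X____
_______
X______
XX____X
10) _______
X_X_XX_
X_XXXX_
__XX___
_______
XX____X
XX____X

17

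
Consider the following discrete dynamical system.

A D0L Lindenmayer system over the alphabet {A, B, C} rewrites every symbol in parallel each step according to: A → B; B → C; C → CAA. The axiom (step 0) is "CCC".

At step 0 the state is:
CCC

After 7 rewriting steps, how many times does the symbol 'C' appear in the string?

step 0: CCC
step 1: CAACAACAA
step 2: CAABBCAABBCAABB
step 3: CAABBCCCAABBCCCAABBCC
step 4: CAABBCCCAACAACAABBCCCAACAACAABBCCCAACAA
step 5: CAABBCCCAACAACAABBCAABBCAABBCCCAACAACAABBCAABBCAABBCCCAACAACAABBCAABB
step 6: CAABBCCCAACAACAABBCAABBCAABBCCCAABBCCCAABBCCCAACAACAABBCAABBCAABBCCCAABBCCCAABBCCCAACAACAABBCAABBCAABBCCCAABBCC
step 7: CAABBCCCAACAACAABBCAABBCAABBCCCAABBCCCAABBCCCAACAACAABBCCC…CCCAACAACAABBCAABBCAABBCCCAABBCCCAABBCCCAACAACAABBCCCAACAA  (len 189)

69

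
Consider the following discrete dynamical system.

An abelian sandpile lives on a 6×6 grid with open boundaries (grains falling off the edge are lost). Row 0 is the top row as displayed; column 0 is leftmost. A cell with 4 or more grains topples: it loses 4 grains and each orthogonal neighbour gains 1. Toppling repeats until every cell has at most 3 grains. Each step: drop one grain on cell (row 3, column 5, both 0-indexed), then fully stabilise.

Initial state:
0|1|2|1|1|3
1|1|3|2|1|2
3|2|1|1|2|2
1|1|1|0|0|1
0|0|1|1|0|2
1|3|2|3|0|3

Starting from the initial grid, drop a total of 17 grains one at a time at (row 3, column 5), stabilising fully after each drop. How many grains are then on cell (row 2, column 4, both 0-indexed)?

gen 0: 0|1|2|1|1|3
1|1|3|2|1|2
3|2|1|1|2|2
1|1|1|0|0|1
0|0|1|1|0|2
1|3|2|3|0|3
gen 1: 0|1|2|1|1|3
1|1|3|2|1|2
3|2|1|1|2|2
1|1|1|0|0|2
0|0|1|1|0|2
1|3|2|3|0|3
gen 2: 0|1|2|1|1|3
1|1|3|2|1|2
3|2|1|1|2|2
1|1|1|0|0|3
0|0|1|1|0|2
1|3|2|3|0|3
gen 3: 0|1|2|1|1|3
1|1|3|2|1|2
3|2|1|1|2|3
1|1|1|0|1|0
0|0|1|1|0|3
1|3|2|3|0|3
gen 4: 0|1|2|1|1|3
1|1|3|2|1|2
3|2|1|1|2|3
1|1|1|0|1|1
0|0|1|1|0|3
1|3|2|3|0|3
gen 5: 0|1|2|1|1|3
1|1|3|2|1|2
3|2|1|1|2|3
1|1|1|0|1|2
0|0|1|1|0|3
1|3|2|3|0|3
gen 6: 0|1|2|1|1|3
1|1|3|2|1|2
3|2|1|1|2|3
1|1|1|0|1|3
0|0|1|1|0|3
1|3|2|3|0|3
gen 7: 0|1|2|1|1|3
1|1|3|2|1|3
3|2|1|1|3|0
1|1|1|0|2|2
0|0|1|1|1|1
1|3|2|3|1|0
gen 8: 0|1|2|1|1|3
1|1|3|2|1|3
3|2|1|1|3|0
1|1|1|0|2|3
0|0|1|1|1|1
1|3|2|3|1|0
gen 9: 0|1|2|1|1|3
1|1|3|2|1|3
3|2|1|1|3|1
1|1|1|0|3|0
0|0|1|1|1|2
1|3|2|3|1|0
gen 10: 0|1|2|1|1|3
1|1|3|2|1|3
3|2|1|1|3|1
1|1|1|0|3|1
0|0|1|1|1|2
1|3|2|3|1|0
gen 11: 0|1|2|1|1|3
1|1|3|2|1|3
3|2|1|1|3|1
1|1|1|0|3|2
0|0|1|1|1|2
1|3|2|3|1|0
gen 12: 0|1|2|1|1|3
1|1|3|2|1|3
3|2|1|1|3|1
1|1|1|0|3|3
0|0|1|1|1|2
1|3|2|3|1|0
gen 13: 0|1|2|1|1|3
1|1|3|2|2|3
3|2|1|2|0|3
1|1|1|1|1|1
0|0|1|1|2|3
1|3|2|3|1|0
gen 14: 0|1|2|1|1|3
1|1|3|2|2|3
3|2|1|2|0|3
1|1|1|1|1|2
0|0|1|1|2|3
1|3|2|3|1|0
gen 15: 0|1|2|1|1|3
1|1|3|2|2|3
3|2|1|2|0|3
1|1|1|1|1|3
0|0|1|1|2|3
1|3|2|3|1|0
gen 16: 0|1|2|1|2|0
1|1|3|2|3|1
3|2|1|2|1|1
1|1|1|1|2|2
0|0|1|1|3|0
1|3|2|3|1|1
gen 17: 0|1|2|1|2|0
1|1|3|2|3|1
3|2|1|2|1|1
1|1|1|1|2|3
0|0|1|1|3|0
1|3|2|3|1|1

1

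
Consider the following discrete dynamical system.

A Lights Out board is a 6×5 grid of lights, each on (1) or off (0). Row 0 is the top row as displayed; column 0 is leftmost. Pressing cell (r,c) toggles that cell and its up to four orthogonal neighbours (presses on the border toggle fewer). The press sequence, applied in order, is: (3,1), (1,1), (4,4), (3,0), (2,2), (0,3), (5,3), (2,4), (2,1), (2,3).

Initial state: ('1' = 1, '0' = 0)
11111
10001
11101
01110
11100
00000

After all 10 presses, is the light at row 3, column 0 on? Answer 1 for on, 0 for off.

0

t=0: 11111
10001
11101
01110
11100
00000
t=1: 11111
10001
10101
10010
10100
00000
t=2: 10111
01101
11101
10010
10100
00000
t=3: 10111
01101
11101
10011
10111
00001
t=4: 10111
01101
01101
01011
00111
00001
t=5: 10111
01001
00011
01111
00111
00001
t=6: 10000
01011
00011
01111
00111
00001
t=7: 10000
01011
00011
01111
00101
00110
t=8: 10000
01010
00000
01110
00101
00110
t=9: 10000
00010
11100
00110
00101
00110
t=10: 10000
00000
11011
00100
00101
00110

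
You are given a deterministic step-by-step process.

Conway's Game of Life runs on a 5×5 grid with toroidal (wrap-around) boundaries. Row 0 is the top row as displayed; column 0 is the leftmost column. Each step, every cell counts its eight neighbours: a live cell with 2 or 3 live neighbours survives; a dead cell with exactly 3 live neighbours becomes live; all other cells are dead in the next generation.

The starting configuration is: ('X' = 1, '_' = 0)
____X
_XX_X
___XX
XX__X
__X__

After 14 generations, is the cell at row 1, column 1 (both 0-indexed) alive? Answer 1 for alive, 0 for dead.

0) ____X
_XX_X
___XX
XX__X
__X__
1) XXX__
__X_X
_____
XXX_X
_X_XX
2) _____
X_XX_
__X_X
_XX_X
_____
3) _____
_XXXX
____X
XXX__
_____
4) __XX_
X_XXX
____X
XX___
_X___
5) X____
XXX__
__X__
XX___
XX___
6) __X_X
X_X__
__X__
X_X__
____X
7) XX__X
__X__
__XX_
_X_X_
XX__X
8) __XXX
X_X_X
_X_X_
_X_X_
___X_
9) XXX__
X____
_X_X_
___XX
_____
10) XX___
X___X
X_XX_
__XXX
XXXXX
11) _____
__XX_
X_X__
_____
_____
12) _____
_XXX_
_XXX_
_____
_____
13) __X__
_X_X_
_X_X_
__X__
_____
14) __X__
_X_X_
_X_X_
__X__
_____

1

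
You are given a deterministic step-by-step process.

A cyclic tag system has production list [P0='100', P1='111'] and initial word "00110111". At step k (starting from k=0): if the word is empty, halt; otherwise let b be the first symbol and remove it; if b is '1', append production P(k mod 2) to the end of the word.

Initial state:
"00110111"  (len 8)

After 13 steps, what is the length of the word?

19

0) "00110111"  (len 8)
1) "0110111"  (len 7)
2) "110111"  (len 6)
3) "10111100"  (len 8)
4) "0111100111"  (len 10)
5) "111100111"  (len 9)
6) "11100111111"  (len 11)
7) "1100111111100"  (len 13)
8) "100111111100111"  (len 15)
9) "00111111100111100"  (len 17)
10) "0111111100111100"  (len 16)
11) "111111100111100"  (len 15)
12) "11111100111100111"  (len 17)
13) "1111100111100111100"  (len 19)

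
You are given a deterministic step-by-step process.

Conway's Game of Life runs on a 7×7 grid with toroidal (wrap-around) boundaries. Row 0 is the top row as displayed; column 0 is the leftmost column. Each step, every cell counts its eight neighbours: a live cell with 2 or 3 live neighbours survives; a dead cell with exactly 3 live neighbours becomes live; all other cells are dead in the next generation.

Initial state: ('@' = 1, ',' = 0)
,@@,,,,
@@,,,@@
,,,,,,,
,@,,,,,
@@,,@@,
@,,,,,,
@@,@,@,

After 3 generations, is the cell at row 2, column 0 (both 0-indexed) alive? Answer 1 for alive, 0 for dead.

1

k=0  ,@@,,,,
@@,,,@@
,,,,,,,
,@,,,,,
@@,,@@,
@,,,,,,
@@,@,@,
k=1  ,,,,@@,
@@@,,,@
,@,,,,@
@@,,,,,
@@,,,,@
,,@,,@,
@,,,,,@
k=2  ,,,,,@,
,@@,,,@
,,,,,,@
,,@,,,,
,,@,,,@
,,,,,@,
,,,,@,@
k=3  @,,,,@@
@,,,,@@
@@@,,,,
,,,,,,,
,,,,,,,
,,,,,@@
,,,,@,@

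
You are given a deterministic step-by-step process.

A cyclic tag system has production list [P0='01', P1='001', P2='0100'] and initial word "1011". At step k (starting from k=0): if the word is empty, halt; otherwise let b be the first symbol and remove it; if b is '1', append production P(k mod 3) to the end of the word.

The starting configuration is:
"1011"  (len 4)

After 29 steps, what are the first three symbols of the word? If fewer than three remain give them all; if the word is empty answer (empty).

t=0: "1011"  (len 4)
t=1: "01101"  (len 5)
t=2: "1101"  (len 4)
t=3: "1010100"  (len 7)
t=4: "01010001"  (len 8)
t=5: "1010001"  (len 7)
t=6: "0100010100"  (len 10)
t=7: "100010100"  (len 9)
t=8: "00010100001"  (len 11)
t=9: "0010100001"  (len 10)
t=10: "010100001"  (len 9)
t=11: "10100001"  (len 8)
t=12: "01000010100"  (len 11)
t=13: "1000010100"  (len 10)
t=14: "000010100001"  (len 12)
t=15: "00010100001"  (len 11)
t=16: "0010100001"  (len 10)
t=17: "010100001"  (len 9)
t=18: "10100001"  (len 8)
t=19: "010000101"  (len 9)
t=20: "10000101"  (len 8)
t=21: "00001010100"  (len 11)
t=22: "0001010100"  (len 10)
t=23: "001010100"  (len 9)
t=24: "01010100"  (len 8)
t=25: "1010100"  (len 7)
t=26: "010100001"  (len 9)
t=27: "10100001"  (len 8)
t=28: "010000101"  (len 9)
t=29: "10000101"  (len 8)

100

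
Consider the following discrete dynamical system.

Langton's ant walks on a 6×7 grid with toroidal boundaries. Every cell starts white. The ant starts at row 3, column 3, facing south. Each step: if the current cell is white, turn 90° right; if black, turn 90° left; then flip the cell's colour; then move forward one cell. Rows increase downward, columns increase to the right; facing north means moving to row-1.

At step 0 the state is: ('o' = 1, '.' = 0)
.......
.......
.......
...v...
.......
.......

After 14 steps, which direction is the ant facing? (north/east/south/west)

north

step 0: .......
.......
.......
...v...
.......
.......
step 1: .......
.......
.......
..<o...
.......
.......
step 2: .......
.......
..^....
..oo...
.......
.......
step 3: .......
.......
..o>...
..oo...
.......
.......
step 4: .......
.......
..oo...
..ov...
.......
.......
step 5: .......
.......
..oo...
..o.>..
.......
.......
step 6: .......
.......
..oo...
..o.o..
....v..
.......
step 7: .......
.......
..oo...
..o.o..
...<o..
.......
step 8: .......
.......
..oo...
..o^o..
...oo..
.......
step 9: .......
.......
..oo...
..oo>..
...oo..
.......
step 10: .......
.......
..oo^..
..oo...
...oo..
.......
step 11: .......
.......
..ooo>.
..oo...
...oo..
.......
step 12: .......
.......
..oooo.
..oo.v.
...oo..
.......
step 13: .......
.......
..oooo.
..oo<o.
...oo..
.......
step 14: .......
.......
..oo^o.
..oooo.
...oo..
.......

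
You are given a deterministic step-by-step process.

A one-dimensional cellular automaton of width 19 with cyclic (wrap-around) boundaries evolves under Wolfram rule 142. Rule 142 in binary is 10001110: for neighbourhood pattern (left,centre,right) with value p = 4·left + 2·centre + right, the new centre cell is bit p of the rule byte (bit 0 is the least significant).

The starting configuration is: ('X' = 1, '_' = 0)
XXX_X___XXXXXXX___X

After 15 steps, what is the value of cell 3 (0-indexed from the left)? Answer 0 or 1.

1

gen 0: XXX_X___XXXXXXX___X
gen 1: XX__X__XXXXXXX___XX
gen 2: X__XX_XXXXXXX___XXX
gen 3: __XX__XXXXXX___XXXX
gen 4: _XX__XXXXXX___XXXX_
gen 5: XX__XXXXXX___XXXX__
gen 6: X__XXXXXX___XXXX__X
gen 7: __XXXXXX___XXXX__XX
gen 8: _XXXXXX___XXXX__XX_
gen 9: XXXXXX___XXXX__XX__
gen 10: XXXXX___XXXX__XX__X
gen 11: XXXX___XXXX__XX__XX
gen 12: XXX___XXXX__XX__XXX
gen 13: XX___XXXX__XX__XXXX
gen 14: X___XXXX__XX__XXXXX
gen 15: ___XXXX__XX__XXXXXX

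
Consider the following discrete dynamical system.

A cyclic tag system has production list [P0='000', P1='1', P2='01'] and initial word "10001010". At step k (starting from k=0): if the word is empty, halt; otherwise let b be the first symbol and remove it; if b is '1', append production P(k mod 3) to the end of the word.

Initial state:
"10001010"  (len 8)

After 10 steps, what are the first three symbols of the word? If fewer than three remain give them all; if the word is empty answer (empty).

010

[0] "10001010"  (len 8)
[1] "0001010000"  (len 10)
[2] "001010000"  (len 9)
[3] "01010000"  (len 8)
[4] "1010000"  (len 7)
[5] "0100001"  (len 7)
[6] "100001"  (len 6)
[7] "00001000"  (len 8)
[8] "0001000"  (len 7)
[9] "001000"  (len 6)
[10] "01000"  (len 5)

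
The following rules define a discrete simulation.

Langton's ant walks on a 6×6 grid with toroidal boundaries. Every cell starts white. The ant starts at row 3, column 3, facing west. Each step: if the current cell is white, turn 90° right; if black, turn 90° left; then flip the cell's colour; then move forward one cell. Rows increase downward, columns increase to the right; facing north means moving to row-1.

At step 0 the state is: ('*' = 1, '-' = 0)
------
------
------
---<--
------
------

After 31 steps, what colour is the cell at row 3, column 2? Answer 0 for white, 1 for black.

1

0) ------
------
------
---<--
------
------
1) ------
------
---^--
---*--
------
------
2) ------
------
---*>-
---*--
------
------
3) ------
------
---**-
---*v-
------
------
4) ------
------
---**-
---<*-
------
------
5) ------
------
---**-
----*-
---v--
------
6) ------
------
---**-
----*-
--<*--
------
7) ------
------
---**-
--^-*-
--**--
------
8) ------
------
---**-
--*>*-
--**--
------
9) ------
------
---**-
--***-
--*v--
------
10) ------
------
---**-
--***-
--*->-
------
11) ------
------
---**-
--***-
--*-*-
----v-
12) ------
------
---**-
--***-
--*-*-
---<*-
13) ------
------
---**-
--***-
--*^*-
---**-
14) ------
------
---**-
--***-
--**>-
---**-
15) ------
------
---**-
--**^-
--**--
---**-
16) ------
------
---**-
--*<--
--**--
---**-
17) ------
------
---**-
--*---
--*v--
---**-
18) ------
------
---**-
--*---
--*->-
---**-
19) ------
------
---**-
--*---
--*-*-
---*v-
20) ------
------
---**-
--*---
--*-*-
---*->
21) -----v
------
---**-
--*---
--*-*-
---*-*
22) ----<*
------
---**-
--*---
--*-*-
---*-*
23) ----**
------
---**-
--*---
--*-*-
---*^*
24) ----**
------
---**-
--*---
--*-*-
---**>
25) ----**
------
---**-
--*---
--*-*^
---**-
26) ----**
------
---**-
--*---
>-*-**
---**-
27) ----**
------
---**-
--*---
*-*-**
v--**-
28) ----**
------
---**-
--*---
*-*-**
*--**<
29) ----**
------
---**-
--*---
*-*-*^
*--***
30) ----**
------
---**-
--*---
*-*-<-
*--***
31) ----**
------
---**-
--*---
*-*---
*--*v*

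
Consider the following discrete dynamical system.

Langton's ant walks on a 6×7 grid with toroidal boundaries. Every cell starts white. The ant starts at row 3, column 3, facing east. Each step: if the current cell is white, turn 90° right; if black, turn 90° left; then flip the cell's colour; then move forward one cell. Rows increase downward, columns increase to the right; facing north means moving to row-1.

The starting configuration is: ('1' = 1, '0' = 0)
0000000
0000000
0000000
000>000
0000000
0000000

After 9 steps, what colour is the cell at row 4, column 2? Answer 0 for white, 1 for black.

[0] 0000000
0000000
0000000
000>000
0000000
0000000
[1] 0000000
0000000
0000000
0001000
000v000
0000000
[2] 0000000
0000000
0000000
0001000
00<1000
0000000
[3] 0000000
0000000
0000000
00^1000
0011000
0000000
[4] 0000000
0000000
0000000
001>000
0011000
0000000
[5] 0000000
0000000
000^000
0010000
0011000
0000000
[6] 0000000
0000000
0001>00
0010000
0011000
0000000
[7] 0000000
0000000
0001100
0010v00
0011000
0000000
[8] 0000000
0000000
0001100
001<100
0011000
0000000
[9] 0000000
0000000
000^100
0011100
0011000
0000000

1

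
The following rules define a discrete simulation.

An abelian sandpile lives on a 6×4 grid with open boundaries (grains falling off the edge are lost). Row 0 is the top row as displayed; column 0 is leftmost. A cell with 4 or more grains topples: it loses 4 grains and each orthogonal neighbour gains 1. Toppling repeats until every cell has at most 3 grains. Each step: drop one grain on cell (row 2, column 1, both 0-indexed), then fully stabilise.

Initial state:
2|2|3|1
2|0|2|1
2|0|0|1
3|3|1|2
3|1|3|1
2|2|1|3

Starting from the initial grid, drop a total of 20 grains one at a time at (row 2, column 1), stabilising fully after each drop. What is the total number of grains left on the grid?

49

gen 0: 2|2|3|1
2|0|2|1
2|0|0|1
3|3|1|2
3|1|3|1
2|2|1|3
gen 1: 2|2|3|1
2|0|2|1
2|1|0|1
3|3|1|2
3|1|3|1
2|2|1|3
gen 2: 2|2|3|1
2|0|2|1
2|2|0|1
3|3|1|2
3|1|3|1
2|2|1|3
gen 3: 2|2|3|1
2|0|2|1
2|3|0|1
3|3|1|2
3|1|3|1
2|2|1|3
gen 4: 2|2|3|1
3|1|2|1
0|2|1|1
2|1|2|2
0|3|3|1
3|2|1|3
gen 5: 2|2|3|1
3|1|2|1
0|3|1|1
2|1|2|2
0|3|3|1
3|2|1|3
gen 6: 2|2|3|1
3|2|2|1
1|0|2|1
2|2|2|2
0|3|3|1
3|2|1|3
gen 7: 2|2|3|1
3|2|2|1
1|1|2|1
2|2|2|2
0|3|3|1
3|2|1|3
gen 8: 2|2|3|1
3|2|2|1
1|2|2|1
2|2|2|2
0|3|3|1
3|2|1|3
gen 9: 2|2|3|1
3|2|2|1
1|3|2|1
2|2|2|2
0|3|3|1
3|2|1|3
gen 10: 2|2|3|1
3|3|2|1
2|0|3|1
2|3|2|2
0|3|3|1
3|2|1|3
gen 11: 2|2|3|1
3|3|2|1
2|1|3|1
2|3|2|2
0|3|3|1
3|2|1|3
gen 12: 2|2|3|1
3|3|2|1
2|2|3|1
2|3|2|2
0|3|3|1
3|2|1|3
gen 13: 2|2|3|1
3|3|2|1
2|3|3|1
2|3|2|2
0|3|3|1
3|2|1|3
gen 14: 0|2|1|2
3|0|2|2
2|2|3|2
1|0|2|3
2|2|1|2
3|3|2|3
gen 15: 0|2|1|2
3|0|2|2
2|3|3|2
1|0|2|3
2|2|1|2
3|3|2|3
gen 16: 0|2|1|2
3|1|3|2
3|1|0|3
1|1|3|3
2|2|1|2
3|3|2|3
gen 17: 0|2|1|2
3|1|3|2
3|2|0|3
1|1|3|3
2|2|1|2
3|3|2|3
gen 18: 0|2|1|2
3|1|3|2
3|3|0|3
1|1|3|3
2|2|1|2
3|3|2|3
gen 19: 1|2|1|2
0|3|3|2
1|1|1|3
2|2|3|3
2|2|1|2
3|3|2|3
gen 20: 1|2|1|2
0|3|3|2
1|2|1|3
2|2|3|3
2|2|1|2
3|3|2|3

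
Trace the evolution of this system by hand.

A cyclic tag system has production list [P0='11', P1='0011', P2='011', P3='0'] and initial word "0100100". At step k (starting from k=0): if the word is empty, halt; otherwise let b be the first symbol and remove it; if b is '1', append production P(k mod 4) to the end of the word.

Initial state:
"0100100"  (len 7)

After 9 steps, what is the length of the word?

gen 0: "0100100"  (len 7)
gen 1: "100100"  (len 6)
gen 2: "001000011"  (len 9)
gen 3: "01000011"  (len 8)
gen 4: "1000011"  (len 7)
gen 5: "00001111"  (len 8)
gen 6: "0001111"  (len 7)
gen 7: "001111"  (len 6)
gen 8: "01111"  (len 5)
gen 9: "1111"  (len 4)

4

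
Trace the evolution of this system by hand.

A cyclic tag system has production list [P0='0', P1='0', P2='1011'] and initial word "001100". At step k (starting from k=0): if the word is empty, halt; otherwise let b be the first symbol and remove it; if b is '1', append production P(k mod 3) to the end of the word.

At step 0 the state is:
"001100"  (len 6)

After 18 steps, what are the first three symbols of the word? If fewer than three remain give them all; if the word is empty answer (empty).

gen 0: "001100"  (len 6)
gen 1: "01100"  (len 5)
gen 2: "1100"  (len 4)
gen 3: "1001011"  (len 7)
gen 4: "0010110"  (len 7)
gen 5: "010110"  (len 6)
gen 6: "10110"  (len 5)
gen 7: "01100"  (len 5)
gen 8: "1100"  (len 4)
gen 9: "1001011"  (len 7)
gen 10: "0010110"  (len 7)
gen 11: "010110"  (len 6)
gen 12: "10110"  (len 5)
gen 13: "01100"  (len 5)
gen 14: "1100"  (len 4)
gen 15: "1001011"  (len 7)
gen 16: "0010110"  (len 7)
gen 17: "010110"  (len 6)
gen 18: "10110"  (len 5)

101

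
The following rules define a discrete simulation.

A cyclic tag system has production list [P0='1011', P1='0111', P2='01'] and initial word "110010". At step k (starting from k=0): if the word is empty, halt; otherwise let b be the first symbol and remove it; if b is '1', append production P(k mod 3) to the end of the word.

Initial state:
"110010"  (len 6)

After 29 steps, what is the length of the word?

41

step 0: "110010"  (len 6)
step 1: "100101011"  (len 9)
step 2: "001010110111"  (len 12)
step 3: "01010110111"  (len 11)
step 4: "1010110111"  (len 10)
step 5: "0101101110111"  (len 13)
step 6: "101101110111"  (len 12)
step 7: "011011101111011"  (len 15)
step 8: "11011101111011"  (len 14)
step 9: "101110111101101"  (len 15)
step 10: "011101111011011011"  (len 18)
step 11: "11101111011011011"  (len 17)
step 12: "110111101101101101"  (len 18)
step 13: "101111011011011011011"  (len 21)
step 14: "011110110110110110110111"  (len 24)
step 15: "11110110110110110110111"  (len 23)
step 16: "11101101101101101101111011"  (len 26)
step 17: "11011011011011011011110110111"  (len 29)
step 18: "101101101101101101111011011101"  (len 30)
step 19: "011011011011011011110110111011011"  (len 33)
step 20: "11011011011011011110110111011011"  (len 32)
step 21: "101101101101101111011011101101101"  (len 33)
step 22: "011011011011011110110111011011011011"  (len 36)
step 23: "11011011011011110110111011011011011"  (len 35)
step 24: "101101101101111011011101101101101101"  (len 36)
step 25: "011011011011110110111011011011011011011"  (len 39)
step 26: "11011011011110110111011011011011011011"  (len 38)
step 27: "101101101111011011101101101101101101101"  (len 39)
step 28: "011011011110110111011011011011011011011011"  (len 42)
step 29: "11011011110110111011011011011011011011011"  (len 41)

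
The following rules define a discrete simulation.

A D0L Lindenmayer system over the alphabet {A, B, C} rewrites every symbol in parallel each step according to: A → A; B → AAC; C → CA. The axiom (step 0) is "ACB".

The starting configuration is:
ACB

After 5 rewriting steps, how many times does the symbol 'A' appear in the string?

12

gen 0: ACB
gen 1: ACAAAC
gen 2: ACAAAACA
gen 3: ACAAAAACAA
gen 4: ACAAAAAACAAA
gen 5: ACAAAAAAACAAAA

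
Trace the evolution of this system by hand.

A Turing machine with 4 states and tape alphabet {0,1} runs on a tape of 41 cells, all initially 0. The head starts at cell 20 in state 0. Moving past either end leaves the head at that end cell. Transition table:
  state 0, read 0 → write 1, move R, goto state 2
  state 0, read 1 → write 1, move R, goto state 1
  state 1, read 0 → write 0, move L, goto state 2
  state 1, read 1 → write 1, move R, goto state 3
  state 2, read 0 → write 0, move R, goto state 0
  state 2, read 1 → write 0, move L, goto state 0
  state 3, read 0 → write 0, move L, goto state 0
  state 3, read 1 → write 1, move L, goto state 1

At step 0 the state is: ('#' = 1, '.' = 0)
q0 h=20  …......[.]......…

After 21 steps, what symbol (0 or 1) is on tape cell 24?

k=0  q0 h=20  …......[.]......…
k=1  q2 h=21  ….....#[.]......…
k=2  q0 h=22  …....#.[.]......…
k=3  q2 h=23  …...#.#[.]......…
k=4  q0 h=24  …..#.#.[.]......…
k=5  q2 h=25  ….#.#.#[.]......…
k=6  q0 h=26  …#.#.#.[.]......…
k=7  q2 h=27  ….#.#.#[.]......…
k=8  q0 h=28  …#.#.#.[.]......…
k=9  q2 h=29  ….#.#.#[.]......…
k=10  q0 h=30  …#.#.#.[.]......…
k=11  q2 h=31  ….#.#.#[.]......…
k=12  q0 h=32  …#.#.#.[.]......…
k=13  q2 h=33  ….#.#.#[.]......…
k=14  q0 h=34  …#.#.#.[.]......|
k=15  q2 h=35  ….#.#.#[.].....|
k=16  q0 h=36  …#.#.#.[.]....|
k=17  q2 h=37  ….#.#.#[.]...|
k=18  q0 h=38  …#.#.#.[.]..|
k=19  q2 h=39  ….#.#.#[.].|
k=20  q0 h=40  …#.#.#.[.]|
k=21  q2 h=40  …#.#.#.[#]|

1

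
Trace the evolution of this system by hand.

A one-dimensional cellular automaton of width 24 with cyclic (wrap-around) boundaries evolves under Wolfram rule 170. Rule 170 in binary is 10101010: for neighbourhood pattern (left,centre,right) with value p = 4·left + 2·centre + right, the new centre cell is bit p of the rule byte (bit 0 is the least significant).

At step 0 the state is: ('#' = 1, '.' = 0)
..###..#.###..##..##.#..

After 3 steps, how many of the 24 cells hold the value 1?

[0] ..###..#.###..##..##.#..
[1] .###..#.###..##..##.#...
[2] ###..#.###..##..##.#....
[3] ##..#.###..##..##.#....#

12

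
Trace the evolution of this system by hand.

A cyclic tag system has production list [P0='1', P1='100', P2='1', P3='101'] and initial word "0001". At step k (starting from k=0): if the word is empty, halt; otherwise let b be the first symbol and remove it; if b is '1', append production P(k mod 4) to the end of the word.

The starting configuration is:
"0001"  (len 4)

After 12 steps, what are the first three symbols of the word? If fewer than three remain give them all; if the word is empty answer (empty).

0) "0001"  (len 4)
1) "001"  (len 3)
2) "01"  (len 2)
3) "1"  (len 1)
4) "101"  (len 3)
5) "011"  (len 3)
6) "11"  (len 2)
7) "11"  (len 2)
8) "1101"  (len 4)
9) "1011"  (len 4)
10) "011100"  (len 6)
11) "11100"  (len 5)
12) "1100101"  (len 7)

110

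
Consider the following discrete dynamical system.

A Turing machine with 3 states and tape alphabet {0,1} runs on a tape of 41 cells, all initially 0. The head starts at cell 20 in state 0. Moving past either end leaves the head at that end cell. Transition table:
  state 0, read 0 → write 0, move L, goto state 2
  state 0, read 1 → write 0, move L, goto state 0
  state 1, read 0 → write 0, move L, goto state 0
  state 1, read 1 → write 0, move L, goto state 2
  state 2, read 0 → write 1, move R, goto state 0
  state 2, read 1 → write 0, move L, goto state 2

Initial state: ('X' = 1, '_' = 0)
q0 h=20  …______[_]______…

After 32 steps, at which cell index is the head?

step 0: q0 h=20  …______[_]______…
step 1: q2 h=19  …______[_]______…
step 2: q0 h=20  …_____X[_]______…
step 3: q2 h=19  …______[X]______…
step 4: q2 h=18  …______[_]______…
step 5: q0 h=19  …_____X[_]______…
step 6: q2 h=18  …______[X]______…
step 7: q2 h=17  …______[_]______…
step 8: q0 h=18  …_____X[_]______…
step 9: q2 h=17  …______[X]______…
step 10: q2 h=16  …______[_]______…
step 11: q0 h=17  …_____X[_]______…
step 12: q2 h=16  …______[X]______…
step 13: q2 h=15  …______[_]______…
step 14: q0 h=16  …_____X[_]______…
step 15: q2 h=15  …______[X]______…
step 16: q2 h=14  …______[_]______…
step 17: q0 h=15  …_____X[_]______…
step 18: q2 h=14  …______[X]______…
step 19: q2 h=13  …______[_]______…
step 20: q0 h=14  …_____X[_]______…
step 21: q2 h=13  …______[X]______…
step 22: q2 h=12  …______[_]______…
step 23: q0 h=13  …_____X[_]______…
step 24: q2 h=12  …______[X]______…
step 25: q2 h=11  …______[_]______…
step 26: q0 h=12  …_____X[_]______…
step 27: q2 h=11  …______[X]______…
step 28: q2 h=10  …______[_]______…
step 29: q0 h=11  …_____X[_]______…
step 30: q2 h=10  …______[X]______…
step 31: q2 h= 9  …______[_]______…
step 32: q0 h=10  …_____X[_]______…

10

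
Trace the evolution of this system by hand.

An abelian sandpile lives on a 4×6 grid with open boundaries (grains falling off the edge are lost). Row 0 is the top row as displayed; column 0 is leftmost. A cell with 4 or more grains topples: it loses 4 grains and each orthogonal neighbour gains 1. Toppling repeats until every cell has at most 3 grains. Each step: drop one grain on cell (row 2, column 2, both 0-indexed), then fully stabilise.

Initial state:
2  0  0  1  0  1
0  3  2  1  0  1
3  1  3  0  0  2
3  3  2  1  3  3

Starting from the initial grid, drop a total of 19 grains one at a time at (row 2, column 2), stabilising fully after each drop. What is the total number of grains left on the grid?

step 0: 2  0  0  1  0  1
0  3  2  1  0  1
3  1  3  0  0  2
3  3  2  1  3  3
step 1: 2  0  0  1  0  1
0  3  3  1  0  1
3  2  0  1  0  2
3  3  3  1  3  3
step 2: 2  0  0  1  0  1
0  3  3  1  0  1
3  2  1  1  0  2
3  3  3  1  3  3
step 3: 2  0  0  1  0  1
0  3  3  1  0  1
3  2  2  1  0  2
3  3  3  1  3  3
step 4: 2  0  0  1  0  1
0  3  3  1  0  1
3  2  3  1  0  2
3  3  3  1  3  3
step 5: 2  1  1  1  0  1
2  1  1  2  0  1
1  2  3  2  0  2
1  2  1  2  3  3
step 6: 2  1  1  1  0  1
2  1  2  2  0  1
1  3  0  3  0  2
1  2  2  2  3  3
step 7: 2  1  1  1  0  1
2  1  2  2  0  1
1  3  1  3  0  2
1  2  2  2  3  3
step 8: 2  1  1  1  0  1
2  1  2  2  0  1
1  3  2  3  0  2
1  2  2  2  3  3
step 9: 2  1  1  1  0  1
2  1  2  2  0  1
1  3  3  3  0  2
1  2  2  2  3  3
step 10: 2  1  1  1  0  1
2  2  3  3  0  1
2  0  2  0  1  2
1  3  3  3  3  3
step 11: 2  1  1  1  0  1
2  2  3  3  0  1
2  0  3  0  1  2
1  3  3  3  3  3
step 12: 2  1  2  2  0  1
2  3  1  0  1  1
2  2  2  3  2  3
2  0  2  1  1  0
step 13: 2  1  2  2  0  1
2  3  1  0  1  1
2  2  3  3  2  3
2  0  2  1  1  0
step 14: 2  1  2  2  0  1
2  3  2  1  1  1
2  3  1  0  3  3
2  0  3  2  1  0
step 15: 2  1  2  2  0  1
2  3  2  1  1  1
2  3  2  0  3  3
2  0  3  2  1  0
step 16: 2  1  2  2  0  1
2  3  2  1  1  1
2  3  3  0  3  3
2  0  3  2  1  0
step 17: 2  2  3  2  0  1
3  1  0  2  1  1
3  1  3  1  3  3
2  2  0  3  1  0
step 18: 2  2  3  2  0  1
3  1  1  2  1  1
3  2  0  2  3  3
2  2  1  3  1  0
step 19: 2  2  3  2  0  1
3  1  1  2  1  1
3  2  1  2  3  3
2  2  1  3  1  0

42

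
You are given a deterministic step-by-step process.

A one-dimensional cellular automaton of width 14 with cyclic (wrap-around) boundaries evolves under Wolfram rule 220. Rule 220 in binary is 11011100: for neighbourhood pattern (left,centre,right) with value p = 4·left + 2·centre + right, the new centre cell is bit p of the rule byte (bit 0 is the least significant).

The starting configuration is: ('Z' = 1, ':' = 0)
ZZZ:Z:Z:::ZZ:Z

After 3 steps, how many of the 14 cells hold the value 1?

10

[0] ZZZ:Z:Z:::ZZ:Z
[1] ZZZ:Z:ZZ::ZZ:Z
[2] ZZZ:Z:ZZZ:ZZ:Z
[3] ZZZ:Z:ZZZ:ZZ:Z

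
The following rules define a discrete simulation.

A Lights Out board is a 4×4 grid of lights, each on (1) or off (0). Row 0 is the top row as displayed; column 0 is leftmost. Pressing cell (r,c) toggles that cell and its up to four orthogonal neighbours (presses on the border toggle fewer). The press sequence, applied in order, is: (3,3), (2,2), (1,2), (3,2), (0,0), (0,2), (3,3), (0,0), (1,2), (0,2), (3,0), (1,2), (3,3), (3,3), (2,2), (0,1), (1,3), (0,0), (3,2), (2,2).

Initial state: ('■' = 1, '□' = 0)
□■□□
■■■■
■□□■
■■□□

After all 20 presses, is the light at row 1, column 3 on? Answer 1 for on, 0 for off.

1

0) □■□□
■■■■
■□□■
■■□□
1) □■□□
■■■■
■□□□
■■■■
2) □■□□
■■□■
■■■■
■■□■
3) □■■□
■□■□
■■□■
■■□■
4) □■■□
■□■□
■■■■
■□■□
5) ■□■□
□□■□
■■■■
■□■□
6) ■■□■
□□□□
■■■■
■□■□
7) ■■□■
□□□□
■■■□
■□□■
8) □□□■
■□□□
■■■□
■□□■
9) □□■■
■■■■
■■□□
■□□■
10) □■□□
■■□■
■■□□
■□□■
11) □■□□
■■□■
□■□□
□■□■
12) □■■□
■□■□
□■■□
□■□■
13) □■■□
■□■□
□■■■
□■■□
14) □■■□
■□■□
□■■□
□■□■
15) □■■□
■□□□
□□□■
□■■■
16) ■□□□
■■□□
□□□■
□■■■
17) ■□□■
■■■■
□□□□
□■■■
18) □■□■
□■■■
□□□□
□■■■
19) □■□■
□■■■
□□■□
□□□□
20) □■□■
□■□■
□■□■
□□■□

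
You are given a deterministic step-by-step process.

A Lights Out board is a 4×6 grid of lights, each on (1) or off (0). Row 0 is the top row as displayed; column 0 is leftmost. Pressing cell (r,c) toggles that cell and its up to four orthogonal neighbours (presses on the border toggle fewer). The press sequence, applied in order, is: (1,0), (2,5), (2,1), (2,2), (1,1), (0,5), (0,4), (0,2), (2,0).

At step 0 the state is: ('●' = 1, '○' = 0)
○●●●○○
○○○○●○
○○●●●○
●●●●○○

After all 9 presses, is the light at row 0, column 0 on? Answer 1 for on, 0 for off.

0) ○●●●○○
○○○○●○
○○●●●○
●●●●○○
1) ●●●●○○
●●○○●○
●○●●●○
●●●●○○
2) ●●●●○○
●●○○●●
●○●●○●
●●●●○●
3) ●●●●○○
●○○○●●
○●○●○●
●○●●○●
4) ●●●●○○
●○●○●●
○○●○○●
●○○●○●
5) ●○●●○○
○●○○●●
○●●○○●
●○○●○●
6) ●○●●●●
○●○○●○
○●●○○●
●○○●○●
7) ●○●○○○
○●○○○○
○●●○○●
●○○●○●
8) ●●○●○○
○●●○○○
○●●○○●
●○○●○●
9) ●●○●○○
●●●○○○
●○●○○●
○○○●○●

1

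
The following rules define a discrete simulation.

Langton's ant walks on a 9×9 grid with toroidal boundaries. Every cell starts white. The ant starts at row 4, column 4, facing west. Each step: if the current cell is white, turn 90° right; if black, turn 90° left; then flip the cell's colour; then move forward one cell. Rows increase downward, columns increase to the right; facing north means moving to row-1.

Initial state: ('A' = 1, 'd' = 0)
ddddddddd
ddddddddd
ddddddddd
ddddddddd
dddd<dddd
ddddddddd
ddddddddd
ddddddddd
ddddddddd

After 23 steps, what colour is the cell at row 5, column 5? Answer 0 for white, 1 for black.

1

[0] ddddddddd
ddddddddd
ddddddddd
ddddddddd
dddd<dddd
ddddddddd
ddddddddd
ddddddddd
ddddddddd
[1] ddddddddd
ddddddddd
ddddddddd
dddd^dddd
ddddAdddd
ddddddddd
ddddddddd
ddddddddd
ddddddddd
[2] ddddddddd
ddddddddd
ddddddddd
ddddA>ddd
ddddAdddd
ddddddddd
ddddddddd
ddddddddd
ddddddddd
[3] ddddddddd
ddddddddd
ddddddddd
ddddAAddd
ddddAvddd
ddddddddd
ddddddddd
ddddddddd
ddddddddd
[4] ddddddddd
ddddddddd
ddddddddd
ddddAAddd
dddd<Addd
ddddddddd
ddddddddd
ddddddddd
ddddddddd
[5] ddddddddd
ddddddddd
ddddddddd
ddddAAddd
dddddAddd
ddddvdddd
ddddddddd
ddddddddd
ddddddddd
[6] ddddddddd
ddddddddd
ddddddddd
ddddAAddd
dddddAddd
ddd<Adddd
ddddddddd
ddddddddd
ddddddddd
[7] ddddddddd
ddddddddd
ddddddddd
ddddAAddd
ddd^dAddd
dddAAdddd
ddddddddd
ddddddddd
ddddddddd
[8] ddddddddd
ddddddddd
ddddddddd
ddddAAddd
dddA>Addd
dddAAdddd
ddddddddd
ddddddddd
ddddddddd
[9] ddddddddd
ddddddddd
ddddddddd
ddddAAddd
dddAAAddd
dddAvdddd
ddddddddd
ddddddddd
ddddddddd
[10] ddddddddd
ddddddddd
ddddddddd
ddddAAddd
dddAAAddd
dddAd>ddd
ddddddddd
ddddddddd
ddddddddd
[11] ddddddddd
ddddddddd
ddddddddd
ddddAAddd
dddAAAddd
dddAdAddd
dddddvddd
ddddddddd
ddddddddd
[12] ddddddddd
ddddddddd
ddddddddd
ddddAAddd
dddAAAddd
dddAdAddd
dddd<Addd
ddddddddd
ddddddddd
[13] ddddddddd
ddddddddd
ddddddddd
ddddAAddd
dddAAAddd
dddA^Addd
ddddAAddd
ddddddddd
ddddddddd
[14] ddddddddd
ddddddddd
ddddddddd
ddddAAddd
dddAAAddd
dddAA>ddd
ddddAAddd
ddddddddd
ddddddddd
[15] ddddddddd
ddddddddd
ddddddddd
ddddAAddd
dddAA^ddd
dddAAdddd
ddddAAddd
ddddddddd
ddddddddd
[16] ddddddddd
ddddddddd
ddddddddd
ddddAAddd
dddA<dddd
dddAAdddd
ddddAAddd
ddddddddd
ddddddddd
[17] ddddddddd
ddddddddd
ddddddddd
ddddAAddd
dddAddddd
dddAvdddd
ddddAAddd
ddddddddd
ddddddddd
[18] ddddddddd
ddddddddd
ddddddddd
ddddAAddd
dddAddddd
dddAd>ddd
ddddAAddd
ddddddddd
ddddddddd
[19] ddddddddd
ddddddddd
ddddddddd
ddddAAddd
dddAddddd
dddAdAddd
ddddAvddd
ddddddddd
ddddddddd
[20] ddddddddd
ddddddddd
ddddddddd
ddddAAddd
dddAddddd
dddAdAddd
ddddAd>dd
ddddddddd
ddddddddd
[21] ddddddddd
ddddddddd
ddddddddd
ddddAAddd
dddAddddd
dddAdAddd
ddddAdAdd
ddddddvdd
ddddddddd
[22] ddddddddd
ddddddddd
ddddddddd
ddddAAddd
dddAddddd
dddAdAddd
ddddAdAdd
ddddd<Add
ddddddddd
[23] ddddddddd
ddddddddd
ddddddddd
ddddAAddd
dddAddddd
dddAdAddd
ddddA^Add
dddddAAdd
ddddddddd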